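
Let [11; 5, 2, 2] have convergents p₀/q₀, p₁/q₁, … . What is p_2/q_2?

Using pₖ = aₖpₖ₋₁ + pₖ₋₂, qₖ = aₖqₖ₋₁ + qₖ₋₂ (with p₋₁=1, p₋₂=0, q₋₁=0, q₋₂=1):
  k=0: a=11, p=11, q=1
  k=1: a=5, p=56, q=5
  k=2: a=2, p=123, q=11

123/11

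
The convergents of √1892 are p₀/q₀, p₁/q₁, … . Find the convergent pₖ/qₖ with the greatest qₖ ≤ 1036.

√1892 = [43; 2, 86, …] (period length 2).
Convergents:
  p_0/q_0 = 43/1
  p_1/q_1 = 87/2
  p_2/q_2 = 7525/173
  p_3/q_3 = 15137/348
  p_4/q_4 = 1309307/30101
q_3 = 348 ≤ 1036 < 30101 = q_4, so the answer is 15137/348.

15137/348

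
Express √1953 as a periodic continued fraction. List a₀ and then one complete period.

[44; 5, 5, 3, 12, 3, 5, 5, 88]

a₀ = ⌊√1953⌋ = 44.
With m₀=0, d₀=1 and mₖ₊₁ = dₖaₖ − mₖ, dₖ₊₁ = (n − mₖ₊₁²)/dₖ, aₖ₊₁ = ⌊(a₀+mₖ₊₁)/dₖ₊₁⌋:
  k=1: m=44, d=17, a=5
  k=2: m=41, d=16, a=5
  k=3: m=39, d=27, a=3
  k=4: m=42, d=7, a=12
  k=5: m=42, d=27, a=3
  k=6: m=39, d=16, a=5
  k=7: m=41, d=17, a=5
  k=8: m=44, d=1, a=88
d=1 and a=2a₀=88 at k=8, so the next step gives (m, d) = (44, 17) again — its k=1 value — and the period has length 8.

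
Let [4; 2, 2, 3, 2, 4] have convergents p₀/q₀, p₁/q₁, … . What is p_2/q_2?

Using pₖ = aₖpₖ₋₁ + pₖ₋₂, qₖ = aₖqₖ₋₁ + qₖ₋₂ (with p₋₁=1, p₋₂=0, q₋₁=0, q₋₂=1):
  k=0: a=4, p=4, q=1
  k=1: a=2, p=9, q=2
  k=2: a=2, p=22, q=5

22/5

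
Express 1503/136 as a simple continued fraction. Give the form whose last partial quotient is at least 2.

1503 = 11×136 + 7
136 = 19×7 + 3
7 = 2×3 + 1
3 = 3×1 + 0  (stop)
So 1503/136 = [11; 19, 2, 3].

[11; 19, 2, 3]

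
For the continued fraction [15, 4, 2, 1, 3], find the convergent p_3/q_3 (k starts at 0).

Using pₖ = aₖpₖ₋₁ + pₖ₋₂, qₖ = aₖqₖ₋₁ + qₖ₋₂ (with p₋₁=1, p₋₂=0, q₋₁=0, q₋₂=1):
  k=0: a=15, p=15, q=1
  k=1: a=4, p=61, q=4
  k=2: a=2, p=137, q=9
  k=3: a=1, p=198, q=13

198/13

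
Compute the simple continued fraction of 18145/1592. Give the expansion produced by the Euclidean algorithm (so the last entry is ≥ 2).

18145 = 11×1592 + 633
1592 = 2×633 + 326
633 = 1×326 + 307
326 = 1×307 + 19
307 = 16×19 + 3
19 = 6×3 + 1
3 = 3×1 + 0  (stop)
So 18145/1592 = [11; 2, 1, 1, 16, 6, 3].

[11; 2, 1, 1, 16, 6, 3]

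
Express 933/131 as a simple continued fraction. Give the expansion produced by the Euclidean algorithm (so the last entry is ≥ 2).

933 = 7·131 + 16
131 = 8·16 + 3
16 = 5·3 + 1
3 = 3·1 + 0  (stop)
So 933/131 = [7; 8, 5, 3].

[7; 8, 5, 3]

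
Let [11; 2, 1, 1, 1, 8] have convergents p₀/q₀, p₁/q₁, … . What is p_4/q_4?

Using pₖ = aₖpₖ₋₁ + pₖ₋₂, qₖ = aₖqₖ₋₁ + qₖ₋₂ (with p₋₁=1, p₋₂=0, q₋₁=0, q₋₂=1):
  k=0: a=11, p=11, q=1
  k=1: a=2, p=23, q=2
  k=2: a=1, p=34, q=3
  k=3: a=1, p=57, q=5
  k=4: a=1, p=91, q=8

91/8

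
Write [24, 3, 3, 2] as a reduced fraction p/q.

559/23

Using pₖ = aₖpₖ₋₁ + pₖ₋₂ and qₖ = aₖqₖ₋₁ + qₖ₋₂:
  k=0: a=24, p=24, q=1
  k=1: a=3, p=73, q=3
  k=2: a=3, p=243, q=10
  k=3: a=2, p=559, q=23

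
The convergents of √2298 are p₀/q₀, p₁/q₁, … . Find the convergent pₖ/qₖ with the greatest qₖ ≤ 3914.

73584/1535

√2298 = [47; 1, 14, 1, 94, …] (period length 4).
Convergents:
  p_0/q_0 = 47/1
  p_1/q_1 = 48/1
  p_2/q_2 = 719/15
  p_3/q_3 = 767/16
  p_4/q_4 = 72817/1519
  p_5/q_5 = 73584/1535
  p_6/q_6 = 1102993/23009
q_5 = 1535 ≤ 3914 < 23009 = q_6, so the answer is 73584/1535.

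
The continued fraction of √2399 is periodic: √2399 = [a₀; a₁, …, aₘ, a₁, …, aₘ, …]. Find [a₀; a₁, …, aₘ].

a₀ = ⌊√2399⌋ = 48.

[48; 1, 47, 1, 96]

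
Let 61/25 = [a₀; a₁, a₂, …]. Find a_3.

61 = 2·25 + 11   →  a_0 = 2
25 = 2·11 + 3   →  a_1 = 2
11 = 3·3 + 2   →  a_2 = 3
3 = 1·2 + 1   →  a_3 = 1

1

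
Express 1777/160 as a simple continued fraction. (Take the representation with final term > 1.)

1777 = 11*160 + 17
160 = 9*17 + 7
17 = 2*7 + 3
7 = 2*3 + 1
3 = 3*1 + 0  (stop)
So 1777/160 = [11; 9, 2, 2, 3].

[11; 9, 2, 2, 3]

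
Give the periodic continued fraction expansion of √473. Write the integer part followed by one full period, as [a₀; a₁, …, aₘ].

a₀ = ⌊√473⌋ = 21.

[21; 1, 2, 1, 42]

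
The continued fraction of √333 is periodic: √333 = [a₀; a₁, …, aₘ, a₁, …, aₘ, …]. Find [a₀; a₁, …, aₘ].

a₀ = ⌊√333⌋ = 18.
With m₀=0, d₀=1 and mₖ₊₁ = dₖaₖ − mₖ, dₖ₊₁ = (n − mₖ₊₁²)/dₖ, aₖ₊₁ = ⌊(a₀+mₖ₊₁)/dₖ₊₁⌋:
  k=1: m=18, d=9, a=4
  k=2: m=18, d=1, a=36
d=1 and a=2a₀=36 at k=2, so the next step gives (m, d) = (18, 9) again — its k=1 value — and the period has length 2.

[18; 4, 36]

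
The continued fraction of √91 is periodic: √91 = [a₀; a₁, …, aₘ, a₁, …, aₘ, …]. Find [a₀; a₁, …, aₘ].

[9; 1, 1, 5, 1, 5, 1, 1, 18]

a₀ = ⌊√91⌋ = 9.
With m₀=0, d₀=1 and mₖ₊₁ = dₖaₖ − mₖ, dₖ₊₁ = (n − mₖ₊₁²)/dₖ, aₖ₊₁ = ⌊(a₀+mₖ₊₁)/dₖ₊₁⌋:
  k=1: m=9, d=10, a=1
  k=2: m=1, d=9, a=1
  k=3: m=8, d=3, a=5
  k=4: m=7, d=14, a=1
  k=5: m=7, d=3, a=5
  k=6: m=8, d=9, a=1
  k=7: m=1, d=10, a=1
  k=8: m=9, d=1, a=18
d=1 and a=2a₀=18 at k=8, so the next step gives (m, d) = (9, 10) again — its k=1 value — and the period has length 8.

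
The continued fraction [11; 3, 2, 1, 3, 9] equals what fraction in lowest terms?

Fold from the inside: start with 9/1.
  3 + 1/9 = 28/9
  1 + 9/28 = 37/28
  2 + 28/37 = 102/37
  3 + 37/102 = 343/102
  11 + 102/343 = 3875/343

3875/343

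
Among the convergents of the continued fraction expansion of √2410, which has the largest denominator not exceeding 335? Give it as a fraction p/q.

5351/109

√2410 = [49; 10, 1, 8, 1, 10, 98, …] (period length 6).
Convergents:
  p_0/q_0 = 49/1
  p_1/q_1 = 491/10
  p_2/q_2 = 540/11
  p_3/q_3 = 4811/98
  p_4/q_4 = 5351/109
  p_5/q_5 = 58321/1188
q_4 = 109 ≤ 335 < 1188 = q_5, so the answer is 5351/109.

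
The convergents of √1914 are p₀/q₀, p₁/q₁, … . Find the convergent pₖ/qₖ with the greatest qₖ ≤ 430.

15356/351

√1914 = [43; 1, 2, 1, 86, …] (period length 4).
Convergents:
  p_0/q_0 = 43/1
  p_1/q_1 = 44/1
  p_2/q_2 = 131/3
  p_3/q_3 = 175/4
  p_4/q_4 = 15181/347
  p_5/q_5 = 15356/351
  p_6/q_6 = 45893/1049
q_5 = 351 ≤ 430 < 1049 = q_6, so the answer is 15356/351.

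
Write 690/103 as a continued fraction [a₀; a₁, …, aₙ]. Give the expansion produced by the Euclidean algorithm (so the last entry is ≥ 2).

[6; 1, 2, 3, 10]

690 = 6·103 + 72
103 = 1·72 + 31
72 = 2·31 + 10
31 = 3·10 + 1
10 = 10·1 + 0  (stop)
So 690/103 = [6; 1, 2, 3, 10].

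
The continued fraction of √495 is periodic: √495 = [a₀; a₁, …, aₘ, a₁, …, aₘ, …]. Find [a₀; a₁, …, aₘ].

a₀ = ⌊√495⌋ = 22.

[22; 4, 44]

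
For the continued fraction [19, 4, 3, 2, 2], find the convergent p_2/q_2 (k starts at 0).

250/13

Using pₖ = aₖpₖ₋₁ + pₖ₋₂, qₖ = aₖqₖ₋₁ + qₖ₋₂ (with p₋₁=1, p₋₂=0, q₋₁=0, q₋₂=1):
  k=0: a=19, p=19, q=1
  k=1: a=4, p=77, q=4
  k=2: a=3, p=250, q=13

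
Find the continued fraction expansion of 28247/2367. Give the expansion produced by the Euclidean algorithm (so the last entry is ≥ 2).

28247 = 11·2367 + 2210
2367 = 1·2210 + 157
2210 = 14·157 + 12
157 = 13·12 + 1
12 = 12·1 + 0  (stop)
So 28247/2367 = [11; 1, 14, 13, 12].

[11; 1, 14, 13, 12]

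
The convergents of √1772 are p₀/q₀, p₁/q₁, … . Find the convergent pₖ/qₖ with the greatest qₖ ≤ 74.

√1772 = [42; 10, 1, 1, 20, 1, 1, 10, 84, …] (period length 8).
Convergents:
  p_0/q_0 = 42/1
  p_1/q_1 = 421/10
  p_2/q_2 = 463/11
  p_3/q_3 = 884/21
  p_4/q_4 = 18143/431
q_3 = 21 ≤ 74 < 431 = q_4, so the answer is 884/21.

884/21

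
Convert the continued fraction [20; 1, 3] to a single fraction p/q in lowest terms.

83/4

Fold from the inside: start with 3/1.
  1 + 1/3 = 4/3
  20 + 3/4 = 83/4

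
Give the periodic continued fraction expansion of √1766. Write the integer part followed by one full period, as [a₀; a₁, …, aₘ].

a₀ = ⌊√1766⌋ = 42.
With m₀=0, d₀=1 and mₖ₊₁ = dₖaₖ − mₖ, dₖ₊₁ = (n − mₖ₊₁²)/dₖ, aₖ₊₁ = ⌊(a₀+mₖ₊₁)/dₖ₊₁⌋:
  k=1: m=42, d=2, a=42
  k=2: m=42, d=1, a=84
d=1 and a=2a₀=84 at k=2, so the next step gives (m, d) = (42, 2) again — its k=1 value — and the period has length 2.

[42; 42, 84]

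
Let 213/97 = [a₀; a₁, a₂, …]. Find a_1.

5

213 = 2·97 + 19   →  a_0 = 2
97 = 5·19 + 2   →  a_1 = 5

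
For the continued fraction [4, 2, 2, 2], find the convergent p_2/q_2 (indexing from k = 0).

Using pₖ = aₖpₖ₋₁ + pₖ₋₂, qₖ = aₖqₖ₋₁ + qₖ₋₂ (with p₋₁=1, p₋₂=0, q₋₁=0, q₋₂=1):
  k=0: a=4, p=4, q=1
  k=1: a=2, p=9, q=2
  k=2: a=2, p=22, q=5

22/5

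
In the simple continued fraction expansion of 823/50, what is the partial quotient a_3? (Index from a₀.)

1

823 = 16·50 + 23   →  a_0 = 16
50 = 2·23 + 4   →  a_1 = 2
23 = 5·4 + 3   →  a_2 = 5
4 = 1·3 + 1   →  a_3 = 1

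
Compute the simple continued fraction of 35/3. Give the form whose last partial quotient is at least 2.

35 = 11*3 + 2
3 = 1*2 + 1
2 = 2*1 + 0  (stop)
So 35/3 = [11; 1, 2].

[11; 1, 2]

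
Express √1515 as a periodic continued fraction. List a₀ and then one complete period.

a₀ = ⌊√1515⌋ = 38.

[38; 1, 11, 1, 76]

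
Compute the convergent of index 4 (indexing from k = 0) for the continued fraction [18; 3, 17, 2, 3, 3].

6836/373

Using pₖ = aₖpₖ₋₁ + pₖ₋₂, qₖ = aₖqₖ₋₁ + qₖ₋₂ (with p₋₁=1, p₋₂=0, q₋₁=0, q₋₂=1):
  k=0: a=18, p=18, q=1
  k=1: a=3, p=55, q=3
  k=2: a=17, p=953, q=52
  k=3: a=2, p=1961, q=107
  k=4: a=3, p=6836, q=373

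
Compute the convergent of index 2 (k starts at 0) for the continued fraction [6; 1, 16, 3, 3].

Using pₖ = aₖpₖ₋₁ + pₖ₋₂, qₖ = aₖqₖ₋₁ + qₖ₋₂ (with p₋₁=1, p₋₂=0, q₋₁=0, q₋₂=1):
  k=0: a=6, p=6, q=1
  k=1: a=1, p=7, q=1
  k=2: a=16, p=118, q=17

118/17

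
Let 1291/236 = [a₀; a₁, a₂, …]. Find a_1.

2

1291 = 5·236 + 111   →  a_0 = 5
236 = 2·111 + 14   →  a_1 = 2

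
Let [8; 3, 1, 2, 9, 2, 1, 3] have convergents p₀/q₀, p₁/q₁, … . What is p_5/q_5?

Using pₖ = aₖpₖ₋₁ + pₖ₋₂, qₖ = aₖqₖ₋₁ + qₖ₋₂ (with p₋₁=1, p₋₂=0, q₋₁=0, q₋₂=1):
  k=0: a=8, p=8, q=1
  k=1: a=3, p=25, q=3
  k=2: a=1, p=33, q=4
  k=3: a=2, p=91, q=11
  k=4: a=9, p=852, q=103
  k=5: a=2, p=1795, q=217

1795/217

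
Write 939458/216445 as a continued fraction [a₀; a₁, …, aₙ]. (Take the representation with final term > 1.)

[4; 2, 1, 15, 18, 14, 1, 16]

939458 = 4·216445 + 73678
216445 = 2·73678 + 69089
73678 = 1·69089 + 4589
69089 = 15·4589 + 254
4589 = 18·254 + 17
254 = 14·17 + 16
17 = 1·16 + 1
16 = 16·1 + 0  (stop)
So 939458/216445 = [4; 2, 1, 15, 18, 14, 1, 16].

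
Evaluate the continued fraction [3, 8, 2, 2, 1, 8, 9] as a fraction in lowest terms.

14611/4685

Fold from the inside: start with 9/1.
  8 + 1/9 = 73/9
  1 + 9/73 = 82/73
  2 + 73/82 = 237/82
  2 + 82/237 = 556/237
  8 + 237/556 = 4685/556
  3 + 556/4685 = 14611/4685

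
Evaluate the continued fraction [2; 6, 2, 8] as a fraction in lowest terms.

237/110

Using pₖ = aₖpₖ₋₁ + pₖ₋₂ and qₖ = aₖqₖ₋₁ + qₖ₋₂:
  k=0: a=2, p=2, q=1
  k=1: a=6, p=13, q=6
  k=2: a=2, p=28, q=13
  k=3: a=8, p=237, q=110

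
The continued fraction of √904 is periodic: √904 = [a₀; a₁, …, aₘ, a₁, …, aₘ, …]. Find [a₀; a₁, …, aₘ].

[30; 15, 60]

a₀ = ⌊√904⌋ = 30.
With m₀=0, d₀=1 and mₖ₊₁ = dₖaₖ − mₖ, dₖ₊₁ = (n − mₖ₊₁²)/dₖ, aₖ₊₁ = ⌊(a₀+mₖ₊₁)/dₖ₊₁⌋:
  k=1: m=30, d=4, a=15
  k=2: m=30, d=1, a=60
d=1 and a=2a₀=60 at k=2, so the next step gives (m, d) = (30, 4) again — its k=1 value — and the period has length 2.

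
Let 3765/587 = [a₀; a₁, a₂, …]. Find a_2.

3765 = 6·587 + 243   →  a_0 = 6
587 = 2·243 + 101   →  a_1 = 2
243 = 2·101 + 41   →  a_2 = 2

2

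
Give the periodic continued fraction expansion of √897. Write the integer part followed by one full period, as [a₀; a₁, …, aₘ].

a₀ = ⌊√897⌋ = 29.
With m₀=0, d₀=1 and mₖ₊₁ = dₖaₖ − mₖ, dₖ₊₁ = (n − mₖ₊₁²)/dₖ, aₖ₊₁ = ⌊(a₀+mₖ₊₁)/dₖ₊₁⌋:
  k=1: m=29, d=56, a=1
  k=2: m=27, d=3, a=18
  k=3: m=27, d=56, a=1
  k=4: m=29, d=1, a=58
d=1 and a=2a₀=58 at k=4, so the next step gives (m, d) = (29, 56) again — its k=1 value — and the period has length 4.

[29; 1, 18, 1, 58]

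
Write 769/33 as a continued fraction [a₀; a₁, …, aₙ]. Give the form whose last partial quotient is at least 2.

769 = 23*33 + 10
33 = 3*10 + 3
10 = 3*3 + 1
3 = 3*1 + 0  (stop)
So 769/33 = [23; 3, 3, 3].

[23; 3, 3, 3]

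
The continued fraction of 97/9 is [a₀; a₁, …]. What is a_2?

97 = 10·9 + 7   →  a_0 = 10
9 = 1·7 + 2   →  a_1 = 1
7 = 3·2 + 1   →  a_2 = 3

3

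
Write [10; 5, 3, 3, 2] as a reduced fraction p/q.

Using pₖ = aₖpₖ₋₁ + pₖ₋₂ and qₖ = aₖqₖ₋₁ + qₖ₋₂:
  k=0: a=10, p=10, q=1
  k=1: a=5, p=51, q=5
  k=2: a=3, p=163, q=16
  k=3: a=3, p=540, q=53
  k=4: a=2, p=1243, q=122

1243/122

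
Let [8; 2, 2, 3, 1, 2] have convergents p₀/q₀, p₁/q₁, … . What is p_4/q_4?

185/22

Using pₖ = aₖpₖ₋₁ + pₖ₋₂, qₖ = aₖqₖ₋₁ + qₖ₋₂ (with p₋₁=1, p₋₂=0, q₋₁=0, q₋₂=1):
  k=0: a=8, p=8, q=1
  k=1: a=2, p=17, q=2
  k=2: a=2, p=42, q=5
  k=3: a=3, p=143, q=17
  k=4: a=1, p=185, q=22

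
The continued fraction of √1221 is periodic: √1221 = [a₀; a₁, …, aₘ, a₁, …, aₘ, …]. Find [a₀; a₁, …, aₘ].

a₀ = ⌊√1221⌋ = 34.

[34; 1, 16, 2, 16, 1, 68]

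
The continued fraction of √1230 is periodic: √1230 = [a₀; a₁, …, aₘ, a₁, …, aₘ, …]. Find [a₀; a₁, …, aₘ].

a₀ = ⌊√1230⌋ = 35.
With m₀=0, d₀=1 and mₖ₊₁ = dₖaₖ − mₖ, dₖ₊₁ = (n − mₖ₊₁²)/dₖ, aₖ₊₁ = ⌊(a₀+mₖ₊₁)/dₖ₊₁⌋:
  k=1: m=35, d=5, a=14
  k=2: m=35, d=1, a=70
d=1 and a=2a₀=70 at k=2, so the next step gives (m, d) = (35, 5) again — its k=1 value — and the period has length 2.

[35; 14, 70]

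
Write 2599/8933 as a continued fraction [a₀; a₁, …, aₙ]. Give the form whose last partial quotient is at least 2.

[0; 3, 2, 3, 2, 9, 8, 2]

2599 = 0·8933 + 2599
8933 = 3·2599 + 1136
2599 = 2·1136 + 327
1136 = 3·327 + 155
327 = 2·155 + 17
155 = 9·17 + 2
17 = 8·2 + 1
2 = 2·1 + 0  (stop)
So 2599/8933 = [0; 3, 2, 3, 2, 9, 8, 2].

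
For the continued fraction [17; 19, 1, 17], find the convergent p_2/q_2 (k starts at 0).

341/20

Using pₖ = aₖpₖ₋₁ + pₖ₋₂, qₖ = aₖqₖ₋₁ + qₖ₋₂ (with p₋₁=1, p₋₂=0, q₋₁=0, q₋₂=1):
  k=0: a=17, p=17, q=1
  k=1: a=19, p=324, q=19
  k=2: a=1, p=341, q=20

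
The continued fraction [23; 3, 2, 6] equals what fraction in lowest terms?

Using pₖ = aₖpₖ₋₁ + pₖ₋₂ and qₖ = aₖqₖ₋₁ + qₖ₋₂:
  k=0: a=23, p=23, q=1
  k=1: a=3, p=70, q=3
  k=2: a=2, p=163, q=7
  k=3: a=6, p=1048, q=45

1048/45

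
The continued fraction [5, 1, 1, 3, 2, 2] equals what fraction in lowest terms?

217/39

Fold from the inside: start with 2/1.
  2 + 1/2 = 5/2
  3 + 2/5 = 17/5
  1 + 5/17 = 22/17
  1 + 17/22 = 39/22
  5 + 22/39 = 217/39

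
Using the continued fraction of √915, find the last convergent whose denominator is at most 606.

√915 = [30; 4, 60, …] (period length 2).
Convergents:
  p_0/q_0 = 30/1
  p_1/q_1 = 121/4
  p_2/q_2 = 7290/241
  p_3/q_3 = 29281/968
q_2 = 241 ≤ 606 < 968 = q_3, so the answer is 7290/241.

7290/241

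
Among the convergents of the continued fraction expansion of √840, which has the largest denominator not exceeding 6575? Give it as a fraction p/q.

√840 = [28; 1, 56, …] (period length 2).
Convergents:
  p_0/q_0 = 28/1
  p_1/q_1 = 29/1
  p_2/q_2 = 1652/57
  p_3/q_3 = 1681/58
  p_4/q_4 = 95788/3305
  p_5/q_5 = 97469/3363
  p_6/q_6 = 5554052/191633
q_5 = 3363 ≤ 6575 < 191633 = q_6, so the answer is 97469/3363.

97469/3363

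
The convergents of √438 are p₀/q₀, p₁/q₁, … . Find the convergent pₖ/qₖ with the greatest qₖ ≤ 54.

√438 = [20; 1, 12, 1, 40, …] (period length 4).
Convergents:
  p_0/q_0 = 20/1
  p_1/q_1 = 21/1
  p_2/q_2 = 272/13
  p_3/q_3 = 293/14
  p_4/q_4 = 11992/573
q_3 = 14 ≤ 54 < 573 = q_4, so the answer is 293/14.

293/14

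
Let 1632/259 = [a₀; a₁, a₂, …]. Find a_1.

1632 = 6·259 + 78   →  a_0 = 6
259 = 3·78 + 25   →  a_1 = 3

3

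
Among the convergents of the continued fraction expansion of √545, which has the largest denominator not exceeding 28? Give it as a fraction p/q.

√545 = [23; 2, 1, 8, 1, 2, 46, …] (period length 6).
Convergents:
  p_0/q_0 = 23/1
  p_1/q_1 = 47/2
  p_2/q_2 = 70/3
  p_3/q_3 = 607/26
  p_4/q_4 = 677/29
q_3 = 26 ≤ 28 < 29 = q_4, so the answer is 607/26.

607/26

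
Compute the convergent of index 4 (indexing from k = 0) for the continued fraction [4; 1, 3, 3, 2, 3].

Using pₖ = aₖpₖ₋₁ + pₖ₋₂, qₖ = aₖqₖ₋₁ + qₖ₋₂ (with p₋₁=1, p₋₂=0, q₋₁=0, q₋₂=1):
  k=0: a=4, p=4, q=1
  k=1: a=1, p=5, q=1
  k=2: a=3, p=19, q=4
  k=3: a=3, p=62, q=13
  k=4: a=2, p=143, q=30

143/30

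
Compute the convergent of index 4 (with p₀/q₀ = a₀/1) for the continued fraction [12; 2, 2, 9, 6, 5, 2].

Using pₖ = aₖpₖ₋₁ + pₖ₋₂, qₖ = aₖqₖ₋₁ + qₖ₋₂ (with p₋₁=1, p₋₂=0, q₋₁=0, q₋₂=1):
  k=0: a=12, p=12, q=1
  k=1: a=2, p=25, q=2
  k=2: a=2, p=62, q=5
  k=3: a=9, p=583, q=47
  k=4: a=6, p=3560, q=287

3560/287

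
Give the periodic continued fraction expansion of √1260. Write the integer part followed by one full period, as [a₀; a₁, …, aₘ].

[35; 2, 70]

a₀ = ⌊√1260⌋ = 35.
With m₀=0, d₀=1 and mₖ₊₁ = dₖaₖ − mₖ, dₖ₊₁ = (n − mₖ₊₁²)/dₖ, aₖ₊₁ = ⌊(a₀+mₖ₊₁)/dₖ₊₁⌋:
  k=1: m=35, d=35, a=2
  k=2: m=35, d=1, a=70
d=1 and a=2a₀=70 at k=2, so the next step gives (m, d) = (35, 35) again — its k=1 value — and the period has length 2.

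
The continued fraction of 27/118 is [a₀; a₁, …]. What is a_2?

27 = 0·118 + 27   →  a_0 = 0
118 = 4·27 + 10   →  a_1 = 4
27 = 2·10 + 7   →  a_2 = 2

2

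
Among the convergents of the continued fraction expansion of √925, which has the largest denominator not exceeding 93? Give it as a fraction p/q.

√925 = [30; 2, 2, 2, 2, 60, …] (period length 5).
Convergents:
  p_0/q_0 = 30/1
  p_1/q_1 = 61/2
  p_2/q_2 = 152/5
  p_3/q_3 = 365/12
  p_4/q_4 = 882/29
  p_5/q_5 = 53285/1752
q_4 = 29 ≤ 93 < 1752 = q_5, so the answer is 882/29.

882/29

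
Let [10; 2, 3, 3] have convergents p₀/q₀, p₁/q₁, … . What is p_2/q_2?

73/7

Using pₖ = aₖpₖ₋₁ + pₖ₋₂, qₖ = aₖqₖ₋₁ + qₖ₋₂ (with p₋₁=1, p₋₂=0, q₋₁=0, q₋₂=1):
  k=0: a=10, p=10, q=1
  k=1: a=2, p=21, q=2
  k=2: a=3, p=73, q=7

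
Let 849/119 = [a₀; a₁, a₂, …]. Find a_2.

2

849 = 7·119 + 16   →  a_0 = 7
119 = 7·16 + 7   →  a_1 = 7
16 = 2·7 + 2   →  a_2 = 2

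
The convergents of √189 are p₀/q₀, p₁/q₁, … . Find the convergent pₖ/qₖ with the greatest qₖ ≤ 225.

1526/111

√189 = [13; 1, 2, 1, 26, …] (period length 4).
Convergents:
  p_0/q_0 = 13/1
  p_1/q_1 = 14/1
  p_2/q_2 = 41/3
  p_3/q_3 = 55/4
  p_4/q_4 = 1471/107
  p_5/q_5 = 1526/111
  p_6/q_6 = 4523/329
q_5 = 111 ≤ 225 < 329 = q_6, so the answer is 1526/111.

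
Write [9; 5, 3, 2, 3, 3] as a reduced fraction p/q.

Fold from the inside: start with 3/1.
  3 + 1/3 = 10/3
  2 + 3/10 = 23/10
  3 + 10/23 = 79/23
  5 + 23/79 = 418/79
  9 + 79/418 = 3841/418

3841/418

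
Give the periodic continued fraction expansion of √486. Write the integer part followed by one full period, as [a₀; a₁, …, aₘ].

[22; 22, 44]

a₀ = ⌊√486⌋ = 22.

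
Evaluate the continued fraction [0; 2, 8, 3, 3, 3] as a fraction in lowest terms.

Fold from the inside: start with 3/1.
  3 + 1/3 = 10/3
  3 + 3/10 = 33/10
  8 + 10/33 = 274/33
  2 + 33/274 = 581/274
  0 + 274/581 = 274/581

274/581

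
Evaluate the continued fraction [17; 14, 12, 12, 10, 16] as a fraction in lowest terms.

Using pₖ = aₖpₖ₋₁ + pₖ₋₂ and qₖ = aₖqₖ₋₁ + qₖ₋₂:
  k=0: a=17, p=17, q=1
  k=1: a=14, p=239, q=14
  k=2: a=12, p=2885, q=169
  k=3: a=12, p=34859, q=2042
  k=4: a=10, p=351475, q=20589
  k=5: a=16, p=5658459, q=331466

5658459/331466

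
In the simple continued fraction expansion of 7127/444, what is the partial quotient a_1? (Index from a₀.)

7127 = 16·444 + 23   →  a_0 = 16
444 = 19·23 + 7   →  a_1 = 19

19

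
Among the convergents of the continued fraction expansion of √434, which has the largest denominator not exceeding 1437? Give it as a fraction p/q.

√434 = [20; 1, 4, 1, 40, …] (period length 4).
Convergents:
  p_0/q_0 = 20/1
  p_1/q_1 = 21/1
  p_2/q_2 = 104/5
  p_3/q_3 = 125/6
  p_4/q_4 = 5104/245
  p_5/q_5 = 5229/251
  p_6/q_6 = 26020/1249
  p_7/q_7 = 31249/1500
q_6 = 1249 ≤ 1437 < 1500 = q_7, so the answer is 26020/1249.

26020/1249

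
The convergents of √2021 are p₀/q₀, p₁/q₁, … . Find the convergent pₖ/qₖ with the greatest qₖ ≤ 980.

43472/967

√2021 = [44; 1, 21, 2, 21, 1, 88, …] (period length 6).
Convergents:
  p_0/q_0 = 44/1
  p_1/q_1 = 45/1
  p_2/q_2 = 989/22
  p_3/q_3 = 2023/45
  p_4/q_4 = 43472/967
  p_5/q_5 = 45495/1012
q_4 = 967 ≤ 980 < 1012 = q_5, so the answer is 43472/967.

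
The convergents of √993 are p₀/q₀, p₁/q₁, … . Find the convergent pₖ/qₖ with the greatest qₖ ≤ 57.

√993 = [31; 1, 1, 20, 1, 1, 62, …] (period length 6).
Convergents:
  p_0/q_0 = 31/1
  p_1/q_1 = 32/1
  p_2/q_2 = 63/2
  p_3/q_3 = 1292/41
  p_4/q_4 = 1355/43
  p_5/q_5 = 2647/84
q_4 = 43 ≤ 57 < 84 = q_5, so the answer is 1355/43.

1355/43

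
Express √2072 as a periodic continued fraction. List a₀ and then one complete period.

[45; 1, 1, 12, 1, 1, 90]

a₀ = ⌊√2072⌋ = 45.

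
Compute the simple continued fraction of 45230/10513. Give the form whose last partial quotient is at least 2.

[4; 3, 3, 4, 16, 15]

45230 = 4*10513 + 3178
10513 = 3*3178 + 979
3178 = 3*979 + 241
979 = 4*241 + 15
241 = 16*15 + 1
15 = 15*1 + 0  (stop)
So 45230/10513 = [4; 3, 3, 4, 16, 15].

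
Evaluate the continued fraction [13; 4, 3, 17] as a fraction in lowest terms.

Using pₖ = aₖpₖ₋₁ + pₖ₋₂ and qₖ = aₖqₖ₋₁ + qₖ₋₂:
  k=0: a=13, p=13, q=1
  k=1: a=4, p=53, q=4
  k=2: a=3, p=172, q=13
  k=3: a=17, p=2977, q=225

2977/225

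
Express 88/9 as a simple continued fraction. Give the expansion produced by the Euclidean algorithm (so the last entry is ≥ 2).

[9; 1, 3, 2]

88 = 9×9 + 7
9 = 1×7 + 2
7 = 3×2 + 1
2 = 2×1 + 0  (stop)
So 88/9 = [9; 1, 3, 2].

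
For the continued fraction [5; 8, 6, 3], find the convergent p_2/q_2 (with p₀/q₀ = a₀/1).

Using pₖ = aₖpₖ₋₁ + pₖ₋₂, qₖ = aₖqₖ₋₁ + qₖ₋₂ (with p₋₁=1, p₋₂=0, q₋₁=0, q₋₂=1):
  k=0: a=5, p=5, q=1
  k=1: a=8, p=41, q=8
  k=2: a=6, p=251, q=49

251/49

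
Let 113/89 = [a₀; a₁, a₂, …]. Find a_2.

1

113 = 1·89 + 24   →  a_0 = 1
89 = 3·24 + 17   →  a_1 = 3
24 = 1·17 + 7   →  a_2 = 1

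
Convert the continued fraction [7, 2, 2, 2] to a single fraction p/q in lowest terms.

89/12

Using pₖ = aₖpₖ₋₁ + pₖ₋₂ and qₖ = aₖqₖ₋₁ + qₖ₋₂:
  k=0: a=7, p=7, q=1
  k=1: a=2, p=15, q=2
  k=2: a=2, p=37, q=5
  k=3: a=2, p=89, q=12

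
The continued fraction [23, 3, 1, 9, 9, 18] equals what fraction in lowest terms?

Fold from the inside: start with 18/1.
  9 + 1/18 = 163/18
  9 + 18/163 = 1485/163
  1 + 163/1485 = 1648/1485
  3 + 1485/1648 = 6429/1648
  23 + 1648/6429 = 149515/6429

149515/6429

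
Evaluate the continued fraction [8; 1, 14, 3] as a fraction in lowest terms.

411/46

Fold from the inside: start with 3/1.
  14 + 1/3 = 43/3
  1 + 3/43 = 46/43
  8 + 43/46 = 411/46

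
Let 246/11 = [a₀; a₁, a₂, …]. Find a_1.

2

246 = 22·11 + 4   →  a_0 = 22
11 = 2·4 + 3   →  a_1 = 2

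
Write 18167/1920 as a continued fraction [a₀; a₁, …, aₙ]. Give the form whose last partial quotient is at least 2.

[9; 2, 6, 13, 3, 1, 2]

18167 = 9×1920 + 887
1920 = 2×887 + 146
887 = 6×146 + 11
146 = 13×11 + 3
11 = 3×3 + 2
3 = 1×2 + 1
2 = 2×1 + 0  (stop)
So 18167/1920 = [9; 2, 6, 13, 3, 1, 2].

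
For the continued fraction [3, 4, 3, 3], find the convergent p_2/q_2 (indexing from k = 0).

Using pₖ = aₖpₖ₋₁ + pₖ₋₂, qₖ = aₖqₖ₋₁ + qₖ₋₂ (with p₋₁=1, p₋₂=0, q₋₁=0, q₋₂=1):
  k=0: a=3, p=3, q=1
  k=1: a=4, p=13, q=4
  k=2: a=3, p=42, q=13

42/13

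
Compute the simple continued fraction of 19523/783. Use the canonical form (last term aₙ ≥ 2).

19523 = 24×783 + 731
783 = 1×731 + 52
731 = 14×52 + 3
52 = 17×3 + 1
3 = 3×1 + 0  (stop)
So 19523/783 = [24; 1, 14, 17, 3].

[24; 1, 14, 17, 3]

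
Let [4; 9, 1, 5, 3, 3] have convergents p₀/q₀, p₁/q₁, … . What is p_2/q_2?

41/10

Using pₖ = aₖpₖ₋₁ + pₖ₋₂, qₖ = aₖqₖ₋₁ + qₖ₋₂ (with p₋₁=1, p₋₂=0, q₋₁=0, q₋₂=1):
  k=0: a=4, p=4, q=1
  k=1: a=9, p=37, q=9
  k=2: a=1, p=41, q=10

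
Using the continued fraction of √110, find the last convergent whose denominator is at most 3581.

36981/3526

√110 = [10; 2, 20, …] (period length 2).
Convergents:
  p_0/q_0 = 10/1
  p_1/q_1 = 21/2
  p_2/q_2 = 430/41
  p_3/q_3 = 881/84
  p_4/q_4 = 18050/1721
  p_5/q_5 = 36981/3526
  p_6/q_6 = 757670/72241
q_5 = 3526 ≤ 3581 < 72241 = q_6, so the answer is 36981/3526.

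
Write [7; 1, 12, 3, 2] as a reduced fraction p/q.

Fold from the inside: start with 2/1.
  3 + 1/2 = 7/2
  12 + 2/7 = 86/7
  1 + 7/86 = 93/86
  7 + 86/93 = 737/93

737/93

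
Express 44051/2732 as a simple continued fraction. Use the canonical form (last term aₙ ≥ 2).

44051 = 16·2732 + 339
2732 = 8·339 + 20
339 = 16·20 + 19
20 = 1·19 + 1
19 = 19·1 + 0  (stop)
So 44051/2732 = [16; 8, 16, 1, 19].

[16; 8, 16, 1, 19]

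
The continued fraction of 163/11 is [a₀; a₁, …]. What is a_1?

1

163 = 14·11 + 9   →  a_0 = 14
11 = 1·9 + 2   →  a_1 = 1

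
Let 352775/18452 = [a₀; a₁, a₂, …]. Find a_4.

2

352775 = 19·18452 + 2187   →  a_0 = 19
18452 = 8·2187 + 956   →  a_1 = 8
2187 = 2·956 + 275   →  a_2 = 2
956 = 3·275 + 131   →  a_3 = 3
275 = 2·131 + 13   →  a_4 = 2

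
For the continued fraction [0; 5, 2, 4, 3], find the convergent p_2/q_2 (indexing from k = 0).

Using pₖ = aₖpₖ₋₁ + pₖ₋₂, qₖ = aₖqₖ₋₁ + qₖ₋₂ (with p₋₁=1, p₋₂=0, q₋₁=0, q₋₂=1):
  k=0: a=0, p=0, q=1
  k=1: a=5, p=1, q=5
  k=2: a=2, p=2, q=11

2/11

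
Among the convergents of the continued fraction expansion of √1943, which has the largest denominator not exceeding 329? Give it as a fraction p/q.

6656/151

√1943 = [44; 12, 1, 1, 2, 1, 1, 12, 88, …] (period length 8).
Convergents:
  p_0/q_0 = 44/1
  p_1/q_1 = 529/12
  p_2/q_2 = 573/13
  p_3/q_3 = 1102/25
  p_4/q_4 = 2777/63
  p_5/q_5 = 3879/88
  p_6/q_6 = 6656/151
  p_7/q_7 = 83751/1900
q_6 = 151 ≤ 329 < 1900 = q_7, so the answer is 6656/151.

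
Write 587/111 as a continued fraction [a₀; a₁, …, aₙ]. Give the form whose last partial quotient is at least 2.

[5; 3, 2, 7, 2]

587 = 5*111 + 32
111 = 3*32 + 15
32 = 2*15 + 2
15 = 7*2 + 1
2 = 2*1 + 0  (stop)
So 587/111 = [5; 3, 2, 7, 2].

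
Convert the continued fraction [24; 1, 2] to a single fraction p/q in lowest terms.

Fold from the inside: start with 2/1.
  1 + 1/2 = 3/2
  24 + 2/3 = 74/3

74/3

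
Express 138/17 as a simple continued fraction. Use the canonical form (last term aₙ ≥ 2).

[8; 8, 2]

138 = 8·17 + 2
17 = 8·2 + 1
2 = 2·1 + 0  (stop)
So 138/17 = [8; 8, 2].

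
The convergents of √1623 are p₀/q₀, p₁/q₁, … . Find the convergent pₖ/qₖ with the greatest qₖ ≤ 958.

√1623 = [40; 3, 2, 26, 2, 3, 80, …] (period length 6).
Convergents:
  p_0/q_0 = 40/1
  p_1/q_1 = 121/3
  p_2/q_2 = 282/7
  p_3/q_3 = 7453/185
  p_4/q_4 = 15188/377
  p_5/q_5 = 53017/1316
q_4 = 377 ≤ 958 < 1316 = q_5, so the answer is 15188/377.

15188/377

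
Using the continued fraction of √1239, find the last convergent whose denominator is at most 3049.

61951/1760

√1239 = [35; 5, 70, …] (period length 2).
Convergents:
  p_0/q_0 = 35/1
  p_1/q_1 = 176/5
  p_2/q_2 = 12355/351
  p_3/q_3 = 61951/1760
  p_4/q_4 = 4348925/123551
q_3 = 1760 ≤ 3049 < 123551 = q_4, so the answer is 61951/1760.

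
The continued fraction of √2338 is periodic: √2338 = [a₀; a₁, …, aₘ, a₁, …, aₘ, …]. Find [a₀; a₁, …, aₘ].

a₀ = ⌊√2338⌋ = 48.
With m₀=0, d₀=1 and mₖ₊₁ = dₖaₖ − mₖ, dₖ₊₁ = (n − mₖ₊₁²)/dₖ, aₖ₊₁ = ⌊(a₀+mₖ₊₁)/dₖ₊₁⌋:
  k=1: m=48, d=34, a=2
  k=2: m=20, d=57, a=1
  k=3: m=37, d=17, a=5
  k=4: m=48, d=2, a=48
  k=5: m=48, d=17, a=5
  k=6: m=37, d=57, a=1
  k=7: m=20, d=34, a=2
  k=8: m=48, d=1, a=96
d=1 and a=2a₀=96 at k=8, so the next step gives (m, d) = (48, 34) again — its k=1 value — and the period has length 8.

[48; 2, 1, 5, 48, 5, 1, 2, 96]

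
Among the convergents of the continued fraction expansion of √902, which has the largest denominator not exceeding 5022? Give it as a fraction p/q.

54090/1801

√902 = [30; 30, 60, …] (period length 2).
Convergents:
  p_0/q_0 = 30/1
  p_1/q_1 = 901/30
  p_2/q_2 = 54090/1801
  p_3/q_3 = 1623601/54060
q_2 = 1801 ≤ 5022 < 54060 = q_3, so the answer is 54090/1801.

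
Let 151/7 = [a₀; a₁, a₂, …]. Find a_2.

1

151 = 21·7 + 4   →  a_0 = 21
7 = 1·4 + 3   →  a_1 = 1
4 = 1·3 + 1   →  a_2 = 1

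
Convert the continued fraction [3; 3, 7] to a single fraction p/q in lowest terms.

73/22

Fold from the inside: start with 7/1.
  3 + 1/7 = 22/7
  3 + 7/22 = 73/22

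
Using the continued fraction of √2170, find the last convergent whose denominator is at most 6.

√2170 = [46; 1, 1, 2, 1, 1, 92, …] (period length 6).
Convergents:
  p_0/q_0 = 46/1
  p_1/q_1 = 47/1
  p_2/q_2 = 93/2
  p_3/q_3 = 233/5
  p_4/q_4 = 326/7
q_3 = 5 ≤ 6 < 7 = q_4, so the answer is 233/5.

233/5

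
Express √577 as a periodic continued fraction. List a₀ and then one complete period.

a₀ = ⌊√577⌋ = 24.
With m₀=0, d₀=1 and mₖ₊₁ = dₖaₖ − mₖ, dₖ₊₁ = (n − mₖ₊₁²)/dₖ, aₖ₊₁ = ⌊(a₀+mₖ₊₁)/dₖ₊₁⌋:
  k=1: m=24, d=1, a=48
d=1 and a=2a₀=48 at k=1, so the next step gives (m, d) = (24, 1) again — its k=1 value — and the period has length 1.

[24; 48]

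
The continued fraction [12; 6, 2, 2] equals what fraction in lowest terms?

389/32

Fold from the inside: start with 2/1.
  2 + 1/2 = 5/2
  6 + 2/5 = 32/5
  12 + 5/32 = 389/32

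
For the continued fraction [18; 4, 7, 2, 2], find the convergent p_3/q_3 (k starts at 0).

Using pₖ = aₖpₖ₋₁ + pₖ₋₂, qₖ = aₖqₖ₋₁ + qₖ₋₂ (with p₋₁=1, p₋₂=0, q₋₁=0, q₋₂=1):
  k=0: a=18, p=18, q=1
  k=1: a=4, p=73, q=4
  k=2: a=7, p=529, q=29
  k=3: a=2, p=1131, q=62

1131/62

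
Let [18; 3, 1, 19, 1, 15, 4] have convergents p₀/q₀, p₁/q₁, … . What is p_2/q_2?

Using pₖ = aₖpₖ₋₁ + pₖ₋₂, qₖ = aₖqₖ₋₁ + qₖ₋₂ (with p₋₁=1, p₋₂=0, q₋₁=0, q₋₂=1):
  k=0: a=18, p=18, q=1
  k=1: a=3, p=55, q=3
  k=2: a=1, p=73, q=4

73/4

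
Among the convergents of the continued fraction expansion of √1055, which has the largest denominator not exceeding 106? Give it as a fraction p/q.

1689/52

√1055 = [32; 2, 12, 2, 64, …] (period length 4).
Convergents:
  p_0/q_0 = 32/1
  p_1/q_1 = 65/2
  p_2/q_2 = 812/25
  p_3/q_3 = 1689/52
  p_4/q_4 = 108908/3353
q_3 = 52 ≤ 106 < 3353 = q_4, so the answer is 1689/52.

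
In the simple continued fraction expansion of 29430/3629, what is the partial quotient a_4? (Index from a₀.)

29430 = 8·3629 + 398   →  a_0 = 8
3629 = 9·398 + 47   →  a_1 = 9
398 = 8·47 + 22   →  a_2 = 8
47 = 2·22 + 3   →  a_3 = 2
22 = 7·3 + 1   →  a_4 = 7

7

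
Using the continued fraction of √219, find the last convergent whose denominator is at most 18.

√219 = [14; 1, 3, 1, 28, …] (period length 4).
Convergents:
  p_0/q_0 = 14/1
  p_1/q_1 = 15/1
  p_2/q_2 = 59/4
  p_3/q_3 = 74/5
  p_4/q_4 = 2131/144
q_3 = 5 ≤ 18 < 144 = q_4, so the answer is 74/5.

74/5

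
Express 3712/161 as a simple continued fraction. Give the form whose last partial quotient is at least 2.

3712 = 23×161 + 9
161 = 17×9 + 8
9 = 1×8 + 1
8 = 8×1 + 0  (stop)
So 3712/161 = [23; 17, 1, 8].

[23; 17, 1, 8]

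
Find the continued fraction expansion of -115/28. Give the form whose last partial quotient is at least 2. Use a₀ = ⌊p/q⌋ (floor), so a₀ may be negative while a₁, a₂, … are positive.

[-5; 1, 8, 3]

-115 = -5*28 + 25
28 = 1*25 + 3
25 = 8*3 + 1
3 = 3*1 + 0  (stop)
So -115/28 = [-5; 1, 8, 3].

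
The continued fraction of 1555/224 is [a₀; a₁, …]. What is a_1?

1555 = 6·224 + 211   →  a_0 = 6
224 = 1·211 + 13   →  a_1 = 1

1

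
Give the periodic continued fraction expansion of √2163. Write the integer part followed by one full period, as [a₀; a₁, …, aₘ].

[46; 1, 1, 30, 1, 1, 92]

a₀ = ⌊√2163⌋ = 46.
With m₀=0, d₀=1 and mₖ₊₁ = dₖaₖ − mₖ, dₖ₊₁ = (n − mₖ₊₁²)/dₖ, aₖ₊₁ = ⌊(a₀+mₖ₊₁)/dₖ₊₁⌋:
  k=1: m=46, d=47, a=1
  k=2: m=1, d=46, a=1
  k=3: m=45, d=3, a=30
  k=4: m=45, d=46, a=1
  k=5: m=1, d=47, a=1
  k=6: m=46, d=1, a=92
d=1 and a=2a₀=92 at k=6, so the next step gives (m, d) = (46, 47) again — its k=1 value — and the period has length 6.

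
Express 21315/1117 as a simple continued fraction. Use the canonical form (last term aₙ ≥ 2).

[19; 12, 7, 13]

21315 = 19·1117 + 92
1117 = 12·92 + 13
92 = 7·13 + 1
13 = 13·1 + 0  (stop)
So 21315/1117 = [19; 12, 7, 13].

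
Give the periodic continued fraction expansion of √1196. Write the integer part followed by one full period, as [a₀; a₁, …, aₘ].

a₀ = ⌊√1196⌋ = 34.
With m₀=0, d₀=1 and mₖ₊₁ = dₖaₖ − mₖ, dₖ₊₁ = (n − mₖ₊₁²)/dₖ, aₖ₊₁ = ⌊(a₀+mₖ₊₁)/dₖ₊₁⌋:
  k=1: m=34, d=40, a=1
  k=2: m=6, d=29, a=1
  k=3: m=23, d=23, a=2
  k=4: m=23, d=29, a=1
  k=5: m=6, d=40, a=1
  k=6: m=34, d=1, a=68
d=1 and a=2a₀=68 at k=6, so the next step gives (m, d) = (34, 40) again — its k=1 value — and the period has length 6.

[34; 1, 1, 2, 1, 1, 68]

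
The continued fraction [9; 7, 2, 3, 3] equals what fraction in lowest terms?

1562/171

Fold from the inside: start with 3/1.
  3 + 1/3 = 10/3
  2 + 3/10 = 23/10
  7 + 10/23 = 171/23
  9 + 23/171 = 1562/171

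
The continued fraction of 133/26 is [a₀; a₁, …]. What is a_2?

133 = 5·26 + 3   →  a_0 = 5
26 = 8·3 + 2   →  a_1 = 8
3 = 1·2 + 1   →  a_2 = 1

1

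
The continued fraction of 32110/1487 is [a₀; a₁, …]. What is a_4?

32110 = 21·1487 + 883   →  a_0 = 21
1487 = 1·883 + 604   →  a_1 = 1
883 = 1·604 + 279   →  a_2 = 1
604 = 2·279 + 46   →  a_3 = 2
279 = 6·46 + 3   →  a_4 = 6

6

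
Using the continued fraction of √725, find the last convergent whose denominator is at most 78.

√725 = [26; 1, 12, 2, 12, 1, 52, …] (period length 6).
Convergents:
  p_0/q_0 = 26/1
  p_1/q_1 = 27/1
  p_2/q_2 = 350/13
  p_3/q_3 = 727/27
  p_4/q_4 = 9074/337
q_3 = 27 ≤ 78 < 337 = q_4, so the answer is 727/27.

727/27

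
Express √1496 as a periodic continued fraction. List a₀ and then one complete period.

a₀ = ⌊√1496⌋ = 38.
With m₀=0, d₀=1 and mₖ₊₁ = dₖaₖ − mₖ, dₖ₊₁ = (n − mₖ₊₁²)/dₖ, aₖ₊₁ = ⌊(a₀+mₖ₊₁)/dₖ₊₁⌋:
  k=1: m=38, d=52, a=1
  k=2: m=14, d=25, a=2
  k=3: m=36, d=8, a=9
  k=4: m=36, d=25, a=2
  k=5: m=14, d=52, a=1
  k=6: m=38, d=1, a=76
d=1 and a=2a₀=76 at k=6, so the next step gives (m, d) = (38, 52) again — its k=1 value — and the period has length 6.

[38; 1, 2, 9, 2, 1, 76]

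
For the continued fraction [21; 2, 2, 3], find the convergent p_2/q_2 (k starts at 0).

107/5

Using pₖ = aₖpₖ₋₁ + pₖ₋₂, qₖ = aₖqₖ₋₁ + qₖ₋₂ (with p₋₁=1, p₋₂=0, q₋₁=0, q₋₂=1):
  k=0: a=21, p=21, q=1
  k=1: a=2, p=43, q=2
  k=2: a=2, p=107, q=5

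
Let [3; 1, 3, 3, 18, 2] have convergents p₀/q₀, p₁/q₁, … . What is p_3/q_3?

Using pₖ = aₖpₖ₋₁ + pₖ₋₂, qₖ = aₖqₖ₋₁ + qₖ₋₂ (with p₋₁=1, p₋₂=0, q₋₁=0, q₋₂=1):
  k=0: a=3, p=3, q=1
  k=1: a=1, p=4, q=1
  k=2: a=3, p=15, q=4
  k=3: a=3, p=49, q=13

49/13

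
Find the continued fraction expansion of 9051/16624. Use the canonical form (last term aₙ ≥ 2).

9051 = 0×16624 + 9051
16624 = 1×9051 + 7573
9051 = 1×7573 + 1478
7573 = 5×1478 + 183
1478 = 8×183 + 14
183 = 13×14 + 1
14 = 14×1 + 0  (stop)
So 9051/16624 = [0; 1, 1, 5, 8, 13, 14].

[0; 1, 1, 5, 8, 13, 14]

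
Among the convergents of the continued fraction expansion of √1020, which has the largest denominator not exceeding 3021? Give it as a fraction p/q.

√1020 = [31; 1, 14, 1, 62, …] (period length 4).
Convergents:
  p_0/q_0 = 31/1
  p_1/q_1 = 32/1
  p_2/q_2 = 479/15
  p_3/q_3 = 511/16
  p_4/q_4 = 32161/1007
  p_5/q_5 = 32672/1023
  p_6/q_6 = 489569/15329
q_5 = 1023 ≤ 3021 < 15329 = q_6, so the answer is 32672/1023.

32672/1023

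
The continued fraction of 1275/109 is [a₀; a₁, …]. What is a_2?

2

1275 = 11·109 + 76   →  a_0 = 11
109 = 1·76 + 33   →  a_1 = 1
76 = 2·33 + 10   →  a_2 = 2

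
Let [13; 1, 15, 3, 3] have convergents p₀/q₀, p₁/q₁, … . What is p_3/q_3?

Using pₖ = aₖpₖ₋₁ + pₖ₋₂, qₖ = aₖqₖ₋₁ + qₖ₋₂ (with p₋₁=1, p₋₂=0, q₋₁=0, q₋₂=1):
  k=0: a=13, p=13, q=1
  k=1: a=1, p=14, q=1
  k=2: a=15, p=223, q=16
  k=3: a=3, p=683, q=49

683/49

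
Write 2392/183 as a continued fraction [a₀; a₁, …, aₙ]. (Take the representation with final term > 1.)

2392 = 13×183 + 13
183 = 14×13 + 1
13 = 13×1 + 0  (stop)
So 2392/183 = [13; 14, 13].

[13; 14, 13]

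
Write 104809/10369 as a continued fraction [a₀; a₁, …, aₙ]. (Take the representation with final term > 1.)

[10; 9, 3, 1, 3, 12, 6]

104809 = 10*10369 + 1119
10369 = 9*1119 + 298
1119 = 3*298 + 225
298 = 1*225 + 73
225 = 3*73 + 6
73 = 12*6 + 1
6 = 6*1 + 0  (stop)
So 104809/10369 = [10; 9, 3, 1, 3, 12, 6].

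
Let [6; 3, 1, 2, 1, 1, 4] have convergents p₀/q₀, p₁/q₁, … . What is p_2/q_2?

25/4

Using pₖ = aₖpₖ₋₁ + pₖ₋₂, qₖ = aₖqₖ₋₁ + qₖ₋₂ (with p₋₁=1, p₋₂=0, q₋₁=0, q₋₂=1):
  k=0: a=6, p=6, q=1
  k=1: a=3, p=19, q=3
  k=2: a=1, p=25, q=4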